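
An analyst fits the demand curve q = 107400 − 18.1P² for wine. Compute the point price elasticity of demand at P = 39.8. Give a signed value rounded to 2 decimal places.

dq/dP = −2·18.1·P = -1440.76. At P = 39.8, q = 78728.876.
Ed = (dq/dP)·(P/q) = (-1440.76) × (39.8/78728.876) = -0.7283…

-0.73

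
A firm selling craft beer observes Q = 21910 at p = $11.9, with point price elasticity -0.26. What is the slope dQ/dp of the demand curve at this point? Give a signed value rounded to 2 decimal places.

-478.71

Ed = (dQ/dp)·(p/Q) ⇒ dQ/dp = Ed·Q/p = (-0.26)·21910/11.9 = -478.7058…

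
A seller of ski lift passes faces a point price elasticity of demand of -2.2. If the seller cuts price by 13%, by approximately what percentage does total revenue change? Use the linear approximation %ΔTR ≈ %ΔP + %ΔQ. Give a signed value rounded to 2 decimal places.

+15.60%

%ΔQ ≈ Ed × %ΔP = (-2.2) × (-13%) = +28.6000%
%ΔTR ≈ %ΔP + %ΔQ = (-13%) + (+28.6000%) = +15.6000%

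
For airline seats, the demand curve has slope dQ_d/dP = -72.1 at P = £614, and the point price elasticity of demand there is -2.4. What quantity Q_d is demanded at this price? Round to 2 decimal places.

Ed = (dQ_d/dP)·(P/Q_d) ⇒ Q_d = (dQ_d/dP)·P/Ed = (-72.1)·614/(-2.4) = 18445.5833…

18445.58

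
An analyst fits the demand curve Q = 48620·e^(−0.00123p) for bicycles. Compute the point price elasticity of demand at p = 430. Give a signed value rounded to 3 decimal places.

dQ/dp = −0.00123·Q = -35.2388. At p = 430, Q = 28649.5.
Ed = (dQ/dp)·(p/Q) = (-35.2388) × (430/28649.5) = -0.5289

-0.529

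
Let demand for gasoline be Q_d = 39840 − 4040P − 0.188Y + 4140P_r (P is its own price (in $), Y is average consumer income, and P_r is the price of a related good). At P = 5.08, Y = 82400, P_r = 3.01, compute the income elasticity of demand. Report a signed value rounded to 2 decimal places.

-0.95

At the given values, Q_d = 39840 − 4040(5.08) − 0.188(82400) + 4140(3.01) = 16287.
∂Q_d/∂Y = -0.188.
E = (-0.188) × (82400/16287) = -0.9511…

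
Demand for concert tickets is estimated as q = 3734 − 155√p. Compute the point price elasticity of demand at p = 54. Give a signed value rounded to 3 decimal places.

dq/dp = −155/(2√p) = -10.5464. At p = 54, q = 2594.99.
Ed = (dq/dp)·(p/q) = (-10.5464) × (54/2594.99) = -0.21946…

-0.219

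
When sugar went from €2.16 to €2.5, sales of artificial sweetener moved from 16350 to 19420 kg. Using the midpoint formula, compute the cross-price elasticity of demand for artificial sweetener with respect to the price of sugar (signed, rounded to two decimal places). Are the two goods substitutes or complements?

1.18; substitutes

%ΔQ_{artificial sweetener} = (19420 − 16350)/avg = 3070/17885 = 0.171652…
%ΔP_{sugar} = (2.5 − 2.16)/avg = 0.34/2.33 = 0.145922…
E_cross = (3070/17885) / (0.34/2.33) = 1.1763…
E_cross > 0 ⇒ the goods are substitutes.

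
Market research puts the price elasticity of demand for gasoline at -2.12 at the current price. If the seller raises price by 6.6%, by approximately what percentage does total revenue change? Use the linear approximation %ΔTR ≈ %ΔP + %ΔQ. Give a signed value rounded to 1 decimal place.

%ΔQ ≈ Ed × %ΔP = (-2.12) × (+6.6%) = -13.9920%
%ΔTR ≈ %ΔP + %ΔQ = (+6.6%) + (-13.9920%) = -7.3920%

-7.4%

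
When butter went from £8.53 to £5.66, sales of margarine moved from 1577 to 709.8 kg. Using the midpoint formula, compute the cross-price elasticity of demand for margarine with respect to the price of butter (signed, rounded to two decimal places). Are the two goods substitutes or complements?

%ΔQ_{margarine} = (709.8 − 1577)/avg = -867.2/1143.4 = -0.758439…
%ΔP_{butter} = (5.66 − 8.53)/avg = -2.87/7.095 = -0.404510…
E_cross = (-867.2/1143.4) / (-2.87/7.095) = 1.8749…
E_cross > 0 ⇒ the goods are substitutes.

1.87; substitutes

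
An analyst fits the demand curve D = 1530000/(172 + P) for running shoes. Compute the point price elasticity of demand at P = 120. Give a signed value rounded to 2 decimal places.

dD/dP = −1530000/(172 + P)² = -17.9443. At P = 120, D = 5239.73.
Ed = (dD/dP)·(P/D) = (-17.9443) × (120/5239.73) = -0.4109…

-0.41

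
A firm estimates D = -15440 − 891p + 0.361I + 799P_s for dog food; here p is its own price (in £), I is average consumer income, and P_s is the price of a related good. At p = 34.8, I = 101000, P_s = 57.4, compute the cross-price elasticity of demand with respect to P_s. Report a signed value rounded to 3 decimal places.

1.278

At the given values, D = -15440 − 891(34.8) + 0.361(101000) + 799(57.4) = 35876.8.
∂D/∂P_s = 799.
E = (799) × (57.4/35876.8) = 1.27833…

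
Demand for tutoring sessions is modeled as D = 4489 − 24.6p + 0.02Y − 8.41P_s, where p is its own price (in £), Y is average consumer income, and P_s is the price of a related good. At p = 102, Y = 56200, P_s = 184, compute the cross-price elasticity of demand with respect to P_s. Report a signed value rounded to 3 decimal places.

-0.994

At the given values, D = 4489 − 24.6(102) + 0.02(56200) − 8.41(184) = 1556.36.
∂D/∂P_s = -8.41.
E = (-8.41) × (184/1556.36) = -0.99426…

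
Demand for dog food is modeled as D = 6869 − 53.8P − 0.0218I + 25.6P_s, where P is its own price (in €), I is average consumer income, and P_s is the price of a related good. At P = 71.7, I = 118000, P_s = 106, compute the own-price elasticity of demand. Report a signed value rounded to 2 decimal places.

-1.22

At the given values, D = 6869 − 53.8(71.7) − 0.0218(118000) + 25.6(106) = 3152.74.
∂D/∂P = −53.8.
E = (-53.8) × (71.7/3152.74) = -1.2235…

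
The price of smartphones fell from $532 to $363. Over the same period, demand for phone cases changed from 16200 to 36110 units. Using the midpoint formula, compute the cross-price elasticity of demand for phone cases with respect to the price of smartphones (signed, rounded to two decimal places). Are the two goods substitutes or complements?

%ΔQ_{phone cases} = (36110 − 16200)/avg = 19910/26155 = 0.761231…
%ΔP_{smartphones} = (363 − 532)/avg = -169/447.5 = -0.377653…
E_cross = (19910/26155) / (-169/447.5) = -2.0156…
E_cross < 0 ⇒ the goods are complements.

-2.02; complements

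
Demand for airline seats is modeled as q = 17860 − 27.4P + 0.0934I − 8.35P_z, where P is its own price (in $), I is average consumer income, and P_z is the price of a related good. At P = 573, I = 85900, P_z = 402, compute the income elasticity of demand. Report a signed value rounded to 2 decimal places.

1.18

At the given values, q = 17860 − 27.4(573) + 0.0934(85900) − 8.35(402) = 6826.16.
∂q/∂I = 0.0934.
E = (0.0934) × (85900/6826.16) = 1.1753…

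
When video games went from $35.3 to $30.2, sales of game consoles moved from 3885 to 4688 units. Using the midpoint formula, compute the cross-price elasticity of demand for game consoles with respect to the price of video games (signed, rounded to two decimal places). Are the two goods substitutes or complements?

-1.20; complements

%ΔQ_{game consoles} = (4688 − 3885)/avg = 803/4286.5 = 0.187332…
%ΔP_{video games} = (30.2 − 35.3)/avg = -5.1/32.75 = -0.155725…
E_cross = (803/4286.5) / (-5.1/32.75) = -1.2029…
E_cross < 0 ⇒ the goods are complements.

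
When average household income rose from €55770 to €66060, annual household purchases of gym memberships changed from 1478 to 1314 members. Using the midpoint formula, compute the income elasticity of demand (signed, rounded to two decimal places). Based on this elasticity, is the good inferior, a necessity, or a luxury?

%ΔQ = (1314 − 1478)/[( 1478 + 1314)/2] = -164/1396 = -0.117478…
%ΔIncome = (66060 − 55770)/[( 55770 + 66060)/2] = 10290/60915 = 0.168923…
E_income = (-164/1396) / (10290/60915) = -0.6954…
E_income < 0 ⇒ inferior good.

-0.70; inferior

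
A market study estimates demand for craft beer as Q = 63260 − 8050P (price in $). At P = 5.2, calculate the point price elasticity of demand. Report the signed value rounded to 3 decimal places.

dQ/dP = −8050. At P = 5.2, Q = 63260 − 8050(5.2) = 21400.
Ed = (dQ/dP)·(P/Q) = −8050 × (5.2/21400) = -1.95607…

-1.956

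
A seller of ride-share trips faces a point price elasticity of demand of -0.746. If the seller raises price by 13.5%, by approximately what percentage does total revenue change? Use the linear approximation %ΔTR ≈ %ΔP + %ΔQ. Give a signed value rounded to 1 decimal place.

+3.4%

%ΔQ ≈ Ed × %ΔP = (-0.746) × (+13.5%) = -10.0710%
%ΔTR ≈ %ΔP + %ΔQ = (+13.5%) + (-10.0710%) = +3.4290%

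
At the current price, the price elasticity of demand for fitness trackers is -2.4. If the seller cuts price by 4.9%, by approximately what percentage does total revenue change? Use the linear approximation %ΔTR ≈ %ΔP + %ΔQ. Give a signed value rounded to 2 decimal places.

%ΔQ ≈ Ed × %ΔP = (-2.4) × (-4.9%) = +11.7600%
%ΔTR ≈ %ΔP + %ΔQ = (-4.9%) + (+11.7600%) = +6.8600%

+6.86%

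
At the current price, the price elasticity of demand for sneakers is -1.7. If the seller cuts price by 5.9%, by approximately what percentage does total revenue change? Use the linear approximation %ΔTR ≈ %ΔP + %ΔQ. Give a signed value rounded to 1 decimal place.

+4.1%

%ΔQ ≈ Ed × %ΔP = (-1.7) × (-5.9%) = +10.0300%
%ΔTR ≈ %ΔP + %ΔQ = (-5.9%) + (+10.0300%) = +4.1300%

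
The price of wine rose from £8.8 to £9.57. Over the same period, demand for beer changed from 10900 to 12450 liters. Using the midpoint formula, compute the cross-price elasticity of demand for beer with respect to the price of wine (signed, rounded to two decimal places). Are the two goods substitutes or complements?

1.58; substitutes

%ΔQ_{beer} = (12450 − 10900)/avg = 1550/11675 = 0.132762…
%ΔP_{wine} = (9.57 − 8.8)/avg = 0.77/9.185 = 0.083832…
E_cross = (1550/11675) / (0.77/9.185) = 1.5836…
E_cross > 0 ⇒ the goods are substitutes.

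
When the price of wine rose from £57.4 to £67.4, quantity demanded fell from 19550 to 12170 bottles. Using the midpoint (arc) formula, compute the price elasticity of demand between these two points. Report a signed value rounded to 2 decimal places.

-2.90

%ΔQ = (12170 − 19550) / [(19550 + 12170)/2] = -7380/15860 = -0.465321…
%ΔP = (67.4 − 57.4) / [(57.4 + 67.4)/2] = 10/62.4 = 0.160256…
Arc Ed = %ΔQ / %ΔP = (-7380/15860) / (10/62.4) = -2.9036…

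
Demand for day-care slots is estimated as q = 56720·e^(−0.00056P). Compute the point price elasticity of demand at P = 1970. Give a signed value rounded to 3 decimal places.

dq/dP = −0.00056·q = -10.5393. At P = 1970, q = 18820.1.
Ed = (dq/dP)·(P/q) = (-10.5393) × (1970/18820.1) = -1.1032

-1.103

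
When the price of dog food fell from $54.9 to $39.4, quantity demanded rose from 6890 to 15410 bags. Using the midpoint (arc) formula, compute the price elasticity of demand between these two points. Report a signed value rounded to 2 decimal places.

-2.32

%ΔQ = (15410 − 6890) / [(6890 + 15410)/2] = 8520/11150 = 0.764125…
%ΔP = (39.4 − 54.9) / [(54.9 + 39.4)/2] = -15.5/47.15 = -0.328738…
Arc Ed = %ΔQ / %ΔP = (8520/11150) / (-15.5/47.15) = -2.3244…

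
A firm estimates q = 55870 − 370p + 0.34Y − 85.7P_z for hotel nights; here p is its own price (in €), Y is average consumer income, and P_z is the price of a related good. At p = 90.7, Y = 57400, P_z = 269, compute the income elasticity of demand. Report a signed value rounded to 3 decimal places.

At the given values, q = 55870 − 370(90.7) + 0.34(57400) − 85.7(269) = 18773.7.
∂q/∂Y = 0.34.
E = (0.34) × (57400/18773.7) = 1.03953…

1.040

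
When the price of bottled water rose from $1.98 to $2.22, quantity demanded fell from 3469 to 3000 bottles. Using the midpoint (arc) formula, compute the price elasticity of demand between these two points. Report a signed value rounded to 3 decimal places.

-1.269

%ΔQ = (3000 − 3469) / [(3469 + 3000)/2] = -469/3234.5 = -0.144999…
%ΔP = (2.22 − 1.98) / [(1.98 + 2.22)/2] = 0.24/2.1 = 0.114285…
Arc Ed = %ΔQ / %ΔP = (-469/3234.5) / (0.24/2.1) = -1.26874…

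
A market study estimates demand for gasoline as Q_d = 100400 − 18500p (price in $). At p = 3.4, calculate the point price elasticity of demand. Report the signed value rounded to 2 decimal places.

dQ_d/dp = −18500. At p = 3.4, Q_d = 100400 − 18500(3.4) = 37500.
Ed = (dQ_d/dp)·(p/Q_d) = −18500 × (3.4/37500) = -1.6773…

-1.68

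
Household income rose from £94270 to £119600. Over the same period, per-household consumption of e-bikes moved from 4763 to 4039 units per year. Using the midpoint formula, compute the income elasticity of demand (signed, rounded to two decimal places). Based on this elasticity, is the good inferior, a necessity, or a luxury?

-0.69; inferior

%ΔQ = (4039 − 4763)/[( 4763 + 4039)/2] = -724/4401 = -0.164508…
%ΔIncome = (119600 − 94270)/[( 94270 + 119600)/2] = 25330/106935 = 0.236872…
E_income = (-724/4401) / (25330/106935) = -0.6944…
E_income < 0 ⇒ inferior good.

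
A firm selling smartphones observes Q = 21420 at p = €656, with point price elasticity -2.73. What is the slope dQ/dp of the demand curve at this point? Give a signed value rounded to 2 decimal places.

-89.14

Ed = (dQ/dp)·(p/Q) ⇒ dQ/dp = Ed·Q/p = (-2.73)·21420/656 = -89.1411…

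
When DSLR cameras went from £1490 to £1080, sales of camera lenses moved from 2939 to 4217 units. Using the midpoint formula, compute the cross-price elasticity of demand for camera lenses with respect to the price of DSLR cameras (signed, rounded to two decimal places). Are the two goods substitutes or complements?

%ΔQ_{camera lenses} = (4217 − 2939)/avg = 1278/3578 = 0.357182…
%ΔP_{DSLR cameras} = (1080 − 1490)/avg = -410/1285 = -0.319066…
E_cross = (1278/3578) / (-410/1285) = -1.1194…
E_cross < 0 ⇒ the goods are complements.

-1.12; complements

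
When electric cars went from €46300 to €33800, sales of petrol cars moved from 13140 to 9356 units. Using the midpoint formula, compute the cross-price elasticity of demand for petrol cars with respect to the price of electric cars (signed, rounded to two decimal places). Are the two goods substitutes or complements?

1.08; substitutes

%ΔQ_{petrol cars} = (9356 − 13140)/avg = -3784/11248 = -0.336415…
%ΔP_{electric cars} = (33800 − 46300)/avg = -12500/40050 = -0.312109…
E_cross = (-3784/11248) / (-12500/40050) = 1.0778…
E_cross > 0 ⇒ the goods are substitutes.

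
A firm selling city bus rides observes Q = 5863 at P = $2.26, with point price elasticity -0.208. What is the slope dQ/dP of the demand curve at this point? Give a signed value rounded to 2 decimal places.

Ed = (dQ/dP)·(P/Q) ⇒ dQ/dP = Ed·Q/P = (-0.208)·5863/2.26 = -539.6035…

-539.60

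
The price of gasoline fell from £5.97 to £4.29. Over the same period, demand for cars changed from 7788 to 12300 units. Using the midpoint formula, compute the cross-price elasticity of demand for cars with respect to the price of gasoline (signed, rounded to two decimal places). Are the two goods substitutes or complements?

%ΔQ_{cars} = (12300 − 7788)/avg = 4512/10044 = 0.449223…
%ΔP_{gasoline} = (4.29 − 5.97)/avg = -1.68/5.13 = -0.327485…
E_cross = (4512/10044) / (-1.68/5.13) = -1.3717…
E_cross < 0 ⇒ the goods are complements.

-1.37; complements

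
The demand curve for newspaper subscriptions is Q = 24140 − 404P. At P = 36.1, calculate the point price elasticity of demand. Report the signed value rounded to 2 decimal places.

-1.53

dQ/dP = −404. At P = 36.1, Q = 24140 − 404(36.1) = 9555.6.
Ed = (dQ/dP)·(P/Q) = −404 × (36.1/9555.6) = -1.5262…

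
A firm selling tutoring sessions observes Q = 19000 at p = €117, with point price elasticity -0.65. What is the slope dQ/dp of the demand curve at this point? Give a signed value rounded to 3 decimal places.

Ed = (dQ/dp)·(p/Q) ⇒ dQ/dp = Ed·Q/p = (-0.65)·19000/117 = -105.55555…

-105.556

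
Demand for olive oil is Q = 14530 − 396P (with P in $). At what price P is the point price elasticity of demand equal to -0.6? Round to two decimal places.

13.76

Ed = −396P/(14530 − 396P). Set this equal to -0.6:
396P = 0.6·(14530 − 396P) ⇒ 396P(1 + 0.6) = 0.6·14530
P = 0.6·14530 / (396·1.6) = 13.7594…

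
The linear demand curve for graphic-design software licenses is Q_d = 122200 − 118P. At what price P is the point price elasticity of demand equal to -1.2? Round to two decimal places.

Ed = −118P/(122200 − 118P). Set this equal to -1.2:
118P = 1.2·(122200 − 118P) ⇒ 118P(1 + 1.2) = 1.2·122200
P = 1.2·122200 / (118·2.2) = 564.8690…

564.87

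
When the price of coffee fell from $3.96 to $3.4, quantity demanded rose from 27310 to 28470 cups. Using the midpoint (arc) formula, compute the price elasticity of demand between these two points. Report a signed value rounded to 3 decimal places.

%ΔQ = (28470 − 27310) / [(27310 + 28470)/2] = 1160/27890 = 0.041591…
%ΔP = (3.4 − 3.96) / [(3.96 + 3.4)/2] = -0.56/3.68 = -0.152173…
Arc Ed = %ΔQ / %ΔP = (1160/27890) / (-0.56/3.68) = -0.27331…

-0.273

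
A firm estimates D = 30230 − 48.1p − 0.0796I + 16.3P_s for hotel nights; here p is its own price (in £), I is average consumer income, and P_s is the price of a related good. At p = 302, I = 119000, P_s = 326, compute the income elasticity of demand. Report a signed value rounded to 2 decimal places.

At the given values, D = 30230 − 48.1(302) − 0.0796(119000) + 16.3(326) = 11545.2.
∂D/∂I = -0.0796.
E = (-0.0796) × (119000/11545.2) = -0.8204…

-0.82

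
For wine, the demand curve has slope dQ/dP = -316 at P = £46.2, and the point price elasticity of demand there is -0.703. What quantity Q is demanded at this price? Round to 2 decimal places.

20767.00

Ed = (dQ/dP)·(P/Q) ⇒ Q = (dQ/dP)·P/Ed = (-316)·46.2/(-0.703) = 20766.9985…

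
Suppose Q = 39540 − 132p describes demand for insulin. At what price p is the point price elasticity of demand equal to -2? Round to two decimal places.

199.70

Ed = −132p/(39540 − 132p). Set this equal to -2:
132p = 2·(39540 − 132p) ⇒ 132p(1 + 2) = 2·39540
p = 2·39540 / (132·3) = 199.6969…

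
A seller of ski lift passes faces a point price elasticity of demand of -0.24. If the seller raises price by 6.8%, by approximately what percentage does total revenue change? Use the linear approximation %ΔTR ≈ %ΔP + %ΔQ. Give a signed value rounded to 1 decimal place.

%ΔQ ≈ Ed × %ΔP = (-0.24) × (+6.8%) = -1.6320%
%ΔTR ≈ %ΔP + %ΔQ = (+6.8%) + (-1.6320%) = +5.1680%

+5.2%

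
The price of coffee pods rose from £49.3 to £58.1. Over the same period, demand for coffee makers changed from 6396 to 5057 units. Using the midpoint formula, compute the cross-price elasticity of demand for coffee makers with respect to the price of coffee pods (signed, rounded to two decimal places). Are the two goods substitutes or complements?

%ΔQ_{coffee makers} = (5057 − 6396)/avg = -1339/5726.5 = -0.233825…
%ΔP_{coffee pods} = (58.1 − 49.3)/avg = 8.8/53.7 = 0.163873…
E_cross = (-1339/5726.5) / (8.8/53.7) = -1.4268…
E_cross < 0 ⇒ the goods are complements.

-1.43; complements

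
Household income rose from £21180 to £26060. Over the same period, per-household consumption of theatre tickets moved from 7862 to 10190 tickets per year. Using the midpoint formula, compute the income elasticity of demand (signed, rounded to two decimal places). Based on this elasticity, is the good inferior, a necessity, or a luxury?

%ΔQ = (10190 − 7862)/[( 7862 + 10190)/2] = 2328/9026 = 0.257921…
%ΔIncome = (26060 − 21180)/[( 21180 + 26060)/2] = 4880/23620 = 0.206604…
E_income = (2328/9026) / (4880/23620) = 1.2483…
E_income > 1 ⇒ normal good, luxury.

1.25; luxury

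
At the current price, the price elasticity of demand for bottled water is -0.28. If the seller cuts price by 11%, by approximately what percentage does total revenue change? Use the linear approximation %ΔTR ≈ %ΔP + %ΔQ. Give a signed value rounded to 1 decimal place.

%ΔQ ≈ Ed × %ΔP = (-0.28) × (-11%) = +3.0800%
%ΔTR ≈ %ΔP + %ΔQ = (-11%) + (+3.0800%) = -7.9200%

-7.9%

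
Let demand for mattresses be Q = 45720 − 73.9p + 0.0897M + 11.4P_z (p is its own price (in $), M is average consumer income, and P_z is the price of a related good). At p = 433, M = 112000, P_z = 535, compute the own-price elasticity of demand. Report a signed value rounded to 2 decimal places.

At the given values, Q = 45720 − 73.9(433) + 0.0897(112000) + 11.4(535) = 29866.7.
∂Q/∂p = −73.9.
E = (-73.9) × (433/29866.7) = -1.0713…

-1.07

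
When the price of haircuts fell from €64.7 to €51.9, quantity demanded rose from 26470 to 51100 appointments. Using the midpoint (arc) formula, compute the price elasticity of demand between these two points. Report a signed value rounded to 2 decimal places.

%ΔQ = (51100 − 26470) / [(26470 + 51100)/2] = 24630/38785 = 0.635039…
%ΔP = (51.9 − 64.7) / [(64.7 + 51.9)/2] = -12.8/58.3 = -0.219554…
Arc Ed = %ΔQ / %ΔP = (24630/38785) / (-12.8/58.3) = -2.8924…

-2.89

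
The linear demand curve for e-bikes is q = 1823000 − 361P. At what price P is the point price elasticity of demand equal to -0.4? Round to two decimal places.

Ed = −361P/(1823000 − 361P). Set this equal to -0.4:
361P = 0.4·(1823000 − 361P) ⇒ 361P(1 + 0.4) = 0.4·1823000
P = 0.4·1823000 / (361·1.4) = 1442.8175…

1442.82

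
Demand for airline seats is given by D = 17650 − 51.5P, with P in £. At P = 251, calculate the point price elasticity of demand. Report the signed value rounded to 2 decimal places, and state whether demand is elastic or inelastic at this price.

dD/dP = −51.5. At P = 251, D = 17650 − 51.5(251) = 4723.5.
Ed = (dD/dP)·(P/D) = −51.5 × (251/4723.5) = -2.7366…
|Ed| = 2.74 > 1, so demand is elastic.

-2.74; elastic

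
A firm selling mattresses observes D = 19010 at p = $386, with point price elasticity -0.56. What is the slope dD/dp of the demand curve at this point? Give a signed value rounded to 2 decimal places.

Ed = (dD/dp)·(p/D) ⇒ dD/dp = Ed·D/p = (-0.56)·19010/386 = -27.5792…

-27.58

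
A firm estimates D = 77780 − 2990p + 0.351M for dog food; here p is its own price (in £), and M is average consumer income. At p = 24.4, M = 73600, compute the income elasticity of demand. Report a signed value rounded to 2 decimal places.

At the given values, D = 77780 − 2990(24.4) + 0.351(73600) = 30657.6.
∂D/∂M = 0.351.
E = (0.351) × (73600/30657.6) = 0.8426…

0.84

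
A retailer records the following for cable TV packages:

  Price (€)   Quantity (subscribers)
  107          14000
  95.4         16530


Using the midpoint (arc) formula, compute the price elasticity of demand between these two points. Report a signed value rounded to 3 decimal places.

-1.446

%ΔQ = (16530 − 14000) / [(14000 + 16530)/2] = 2530/15265 = 0.165738…
%ΔP = (95.4 − 107) / [(107 + 95.4)/2] = -11.6/101.2 = -0.114624…
Arc Ed = %ΔQ / %ΔP = (2530/15265) / (-11.6/101.2) = -1.44592…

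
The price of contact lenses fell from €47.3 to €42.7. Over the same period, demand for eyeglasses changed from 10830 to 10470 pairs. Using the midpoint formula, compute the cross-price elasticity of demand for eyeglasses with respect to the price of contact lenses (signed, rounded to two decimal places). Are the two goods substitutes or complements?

0.33; substitutes

%ΔQ_{eyeglasses} = (10470 − 10830)/avg = -360/10650 = -0.033802…
%ΔP_{contact lenses} = (42.7 − 47.3)/avg = -4.6/45 = -0.102222…
E_cross = (-360/10650) / (-4.6/45) = 0.3306…
E_cross > 0 ⇒ the goods are substitutes.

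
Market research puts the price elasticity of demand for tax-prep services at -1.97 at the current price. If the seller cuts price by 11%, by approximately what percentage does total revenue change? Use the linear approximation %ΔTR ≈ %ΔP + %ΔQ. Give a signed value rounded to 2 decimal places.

%ΔQ ≈ Ed × %ΔP = (-1.97) × (-11%) = +21.6700%
%ΔTR ≈ %ΔP + %ΔQ = (-11%) + (+21.6700%) = +10.6700%

+10.67%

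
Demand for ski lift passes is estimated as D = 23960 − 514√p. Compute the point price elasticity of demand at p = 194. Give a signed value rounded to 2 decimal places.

-0.21

dD/dp = −514/(2√p) = -18.4515. At p = 194, D = 16800.8.
Ed = (dD/dp)·(p/D) = (-18.4515) × (194/16800.8) = -0.2130…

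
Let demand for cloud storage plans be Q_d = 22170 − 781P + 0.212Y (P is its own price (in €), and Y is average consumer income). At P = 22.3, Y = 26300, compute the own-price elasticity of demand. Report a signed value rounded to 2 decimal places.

-1.69

At the given values, Q_d = 22170 − 781(22.3) + 0.212(26300) = 10329.3.
∂Q_d/∂P = −781.
E = (-781) × (22.3/10329.3) = -1.6861…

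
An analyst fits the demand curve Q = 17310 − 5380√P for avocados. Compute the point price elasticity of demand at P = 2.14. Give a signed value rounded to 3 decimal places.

dQ/dP = −5380/(2√P) = -1838.85. At P = 2.14, Q = 9439.74.
Ed = (dQ/dP)·(P/Q) = (-1838.85) × (2.14/9439.74) = -0.41686…

-0.417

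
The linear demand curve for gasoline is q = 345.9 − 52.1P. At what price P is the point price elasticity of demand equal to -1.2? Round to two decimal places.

3.62

Ed = −52.1P/(345.9 − 52.1P). Set this equal to -1.2:
52.1P = 1.2·(345.9 − 52.1P) ⇒ 52.1P(1 + 1.2) = 1.2·345.9
P = 1.2·345.9 / (52.1·2.2) = 3.6213…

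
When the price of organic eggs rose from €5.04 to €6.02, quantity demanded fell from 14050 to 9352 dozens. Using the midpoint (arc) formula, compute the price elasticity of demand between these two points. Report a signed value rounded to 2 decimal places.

%ΔQ = (9352 − 14050) / [(14050 + 9352)/2] = -4698/11701 = -0.401504…
%ΔP = (6.02 − 5.04) / [(5.04 + 6.02)/2] = 0.98/5.53 = 0.177215…
Arc Ed = %ΔQ / %ΔP = (-4698/11701) / (0.98/5.53) = -2.2656…

-2.27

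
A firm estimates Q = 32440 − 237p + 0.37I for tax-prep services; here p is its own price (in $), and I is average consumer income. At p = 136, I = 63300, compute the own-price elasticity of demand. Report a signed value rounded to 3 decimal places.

-1.364

At the given values, Q = 32440 − 237(136) + 0.37(63300) = 23629.
∂Q/∂p = −237.
E = (-237) × (136/23629) = -1.36408…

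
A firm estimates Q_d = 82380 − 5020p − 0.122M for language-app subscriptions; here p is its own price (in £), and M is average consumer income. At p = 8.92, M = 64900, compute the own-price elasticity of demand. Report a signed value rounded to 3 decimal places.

At the given values, Q_d = 82380 − 5020(8.92) − 0.122(64900) = 29683.8.
∂Q_d/∂p = −5020.
E = (-5020) × (8.92/29683.8) = -1.50851…

-1.509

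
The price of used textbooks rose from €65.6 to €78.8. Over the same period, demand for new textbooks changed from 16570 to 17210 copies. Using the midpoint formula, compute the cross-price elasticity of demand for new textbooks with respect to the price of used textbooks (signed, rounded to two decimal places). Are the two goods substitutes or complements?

%ΔQ_{new textbooks} = (17210 − 16570)/avg = 640/16890 = 0.037892…
%ΔP_{used textbooks} = (78.8 − 65.6)/avg = 13.2/72.2 = 0.182825…
E_cross = (640/16890) / (13.2/72.2) = 0.2072…
E_cross > 0 ⇒ the goods are substitutes.

0.21; substitutes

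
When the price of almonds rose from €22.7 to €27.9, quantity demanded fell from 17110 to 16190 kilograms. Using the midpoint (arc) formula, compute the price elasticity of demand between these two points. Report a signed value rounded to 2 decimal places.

-0.27

%ΔQ = (16190 − 17110) / [(17110 + 16190)/2] = -920/16650 = -0.055255…
%ΔP = (27.9 − 22.7) / [(22.7 + 27.9)/2] = 5.2/25.3 = 0.205533…
Arc Ed = %ΔQ / %ΔP = (-920/16650) / (5.2/25.3) = -0.2688…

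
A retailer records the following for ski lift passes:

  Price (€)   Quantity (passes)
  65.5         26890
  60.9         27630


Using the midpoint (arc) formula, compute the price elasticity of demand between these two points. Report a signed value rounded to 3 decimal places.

-0.373

%ΔQ = (27630 − 26890) / [(26890 + 27630)/2] = 740/27260 = 0.027146…
%ΔP = (60.9 − 65.5) / [(65.5 + 60.9)/2] = -4.6/63.2 = -0.072784…
Arc Ed = %ΔQ / %ΔP = (740/27260) / (-4.6/63.2) = -0.37296…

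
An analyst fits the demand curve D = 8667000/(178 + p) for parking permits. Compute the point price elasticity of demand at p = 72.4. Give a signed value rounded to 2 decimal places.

dD/dp = −8667000/(178 + p)² = -138.229. At p = 72.4, D = 34612.6.
Ed = (dD/dp)·(p/D) = (-138.229) × (72.4/34612.6) = -0.2891…

-0.29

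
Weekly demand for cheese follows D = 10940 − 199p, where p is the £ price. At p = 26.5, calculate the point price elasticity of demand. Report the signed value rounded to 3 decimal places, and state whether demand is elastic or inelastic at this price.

-0.931; inelastic

dD/dp = −199. At p = 26.5, D = 10940 − 199(26.5) = 5666.5.
Ed = (dD/dp)·(p/D) = −199 × (26.5/5666.5) = -0.93064…
|Ed| = 0.931 < 1, so demand is inelastic.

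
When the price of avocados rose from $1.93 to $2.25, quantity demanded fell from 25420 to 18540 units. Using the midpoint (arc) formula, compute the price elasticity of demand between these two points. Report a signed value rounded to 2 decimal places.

%ΔQ = (18540 − 25420) / [(25420 + 18540)/2] = -6880/21980 = -0.313011…
%ΔP = (2.25 − 1.93) / [(1.93 + 2.25)/2] = 0.32/2.09 = 0.153110…
Arc Ed = %ΔQ / %ΔP = (-6880/21980) / (0.32/2.09) = -2.0443…

-2.04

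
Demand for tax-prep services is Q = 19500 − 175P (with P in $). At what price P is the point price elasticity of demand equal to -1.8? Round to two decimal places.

71.63

Ed = −175P/(19500 − 175P). Set this equal to -1.8:
175P = 1.8·(19500 − 175P) ⇒ 175P(1 + 1.8) = 1.8·19500
P = 1.8·19500 / (175·2.8) = 71.6326…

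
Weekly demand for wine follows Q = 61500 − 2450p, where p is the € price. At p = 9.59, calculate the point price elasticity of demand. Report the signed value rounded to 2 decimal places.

dQ/dp = −2450. At p = 9.59, Q = 61500 − 2450(9.59) = 38004.5.
Ed = (dQ/dp)·(p/Q) = −2450 × (9.59/38004.5) = -0.6182…

-0.62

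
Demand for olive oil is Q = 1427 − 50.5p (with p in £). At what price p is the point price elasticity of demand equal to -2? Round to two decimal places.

18.84

Ed = −50.5p/(1427 − 50.5p). Set this equal to -2:
50.5p = 2·(1427 − 50.5p) ⇒ 50.5p(1 + 2) = 2·1427
p = 2·1427 / (50.5·3) = 18.8382…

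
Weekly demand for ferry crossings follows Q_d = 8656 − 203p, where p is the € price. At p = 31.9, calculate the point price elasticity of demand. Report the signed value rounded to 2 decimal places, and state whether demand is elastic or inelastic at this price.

dQ_d/dp = −203. At p = 31.9, Q_d = 8656 − 203(31.9) = 2180.3.
Ed = (dQ_d/dp)·(p/Q_d) = −203 × (31.9/2180.3) = -2.9700…
|Ed| = 2.97 > 1, so demand is elastic.

-2.97; elastic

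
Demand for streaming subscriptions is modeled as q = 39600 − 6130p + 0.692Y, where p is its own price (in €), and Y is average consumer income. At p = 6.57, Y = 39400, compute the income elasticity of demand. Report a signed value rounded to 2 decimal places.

At the given values, q = 39600 − 6130(6.57) + 0.692(39400) = 26590.7.
∂q/∂Y = 0.692.
E = (0.692) × (39400/26590.7) = 1.0253…

1.03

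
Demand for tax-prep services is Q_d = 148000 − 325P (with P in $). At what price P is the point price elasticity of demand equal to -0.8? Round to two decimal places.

202.39

Ed = −325P/(148000 − 325P). Set this equal to -0.8:
325P = 0.8·(148000 − 325P) ⇒ 325P(1 + 0.8) = 0.8·148000
P = 0.8·148000 / (325·1.8) = 202.3931…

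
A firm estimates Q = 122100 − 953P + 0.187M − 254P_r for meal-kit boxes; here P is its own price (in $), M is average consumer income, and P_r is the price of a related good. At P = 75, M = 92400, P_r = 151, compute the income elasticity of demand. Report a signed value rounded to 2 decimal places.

At the given values, Q = 122100 − 953(75) + 0.187(92400) − 254(151) = 29549.8.
∂Q/∂M = 0.187.
E = (0.187) × (92400/29549.8) = 0.5847…

0.58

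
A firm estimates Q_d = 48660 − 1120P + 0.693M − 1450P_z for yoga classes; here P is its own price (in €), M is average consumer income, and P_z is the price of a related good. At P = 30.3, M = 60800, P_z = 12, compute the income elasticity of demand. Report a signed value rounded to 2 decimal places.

At the given values, Q_d = 48660 − 1120(30.3) + 0.693(60800) − 1450(12) = 39458.4.
∂Q_d/∂M = 0.693.
E = (0.693) × (60800/39458.4) = 1.0678…

1.07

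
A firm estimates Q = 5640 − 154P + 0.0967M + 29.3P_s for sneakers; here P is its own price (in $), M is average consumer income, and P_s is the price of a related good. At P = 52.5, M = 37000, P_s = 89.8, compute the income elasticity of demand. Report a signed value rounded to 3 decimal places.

At the given values, Q = 5640 − 154(52.5) + 0.0967(37000) + 29.3(89.8) = 3764.04.
∂Q/∂M = 0.0967.
E = (0.0967) × (37000/3764.04) = 0.95054…

0.951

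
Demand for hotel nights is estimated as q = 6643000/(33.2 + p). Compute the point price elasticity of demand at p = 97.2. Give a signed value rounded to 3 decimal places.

dq/dp = −6643000/(33.2 + p)² = -390.669. At p = 97.2, q = 50943.3.
Ed = (dq/dp)·(p/q) = (-390.669) × (97.2/50943.3) = -0.74539…

-0.745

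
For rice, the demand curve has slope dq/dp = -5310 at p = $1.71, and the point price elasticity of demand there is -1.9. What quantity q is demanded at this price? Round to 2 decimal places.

4779.00

Ed = (dq/dp)·(p/q) ⇒ q = (dq/dp)·p/Ed = (-5310)·1.71/(-1.9) = 4779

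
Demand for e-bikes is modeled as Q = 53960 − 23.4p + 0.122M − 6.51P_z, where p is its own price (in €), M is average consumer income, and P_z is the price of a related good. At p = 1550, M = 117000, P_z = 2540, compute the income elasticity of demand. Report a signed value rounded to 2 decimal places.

0.93

At the given values, Q = 53960 − 23.4(1550) + 0.122(117000) − 6.51(2540) = 15428.6.
∂Q/∂M = 0.122.
E = (0.122) × (117000/15428.6) = 0.9251…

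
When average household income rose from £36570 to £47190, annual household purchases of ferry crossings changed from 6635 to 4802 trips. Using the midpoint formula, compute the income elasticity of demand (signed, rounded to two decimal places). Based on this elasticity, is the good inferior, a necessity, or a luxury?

%ΔQ = (4802 − 6635)/[( 6635 + 4802)/2] = -1833/5718.5 = -0.320538…
%ΔIncome = (47190 − 36570)/[( 36570 + 47190)/2] = 10620/41880 = 0.253581…
E_income = (-1833/5718.5) / (10620/41880) = -1.2640…
E_income < 0 ⇒ inferior good.

-1.26; inferior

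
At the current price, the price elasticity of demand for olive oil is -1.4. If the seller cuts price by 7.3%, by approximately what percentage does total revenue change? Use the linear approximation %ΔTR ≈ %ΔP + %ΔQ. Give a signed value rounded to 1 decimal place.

%ΔQ ≈ Ed × %ΔP = (-1.4) × (-7.3%) = +10.2200%
%ΔTR ≈ %ΔP + %ΔQ = (-7.3%) + (+10.2200%) = +2.9200%

+2.9%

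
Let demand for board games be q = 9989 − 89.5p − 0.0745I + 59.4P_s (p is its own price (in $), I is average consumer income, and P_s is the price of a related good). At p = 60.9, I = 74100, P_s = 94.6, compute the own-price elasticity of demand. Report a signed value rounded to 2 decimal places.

-1.18

At the given values, q = 9989 − 89.5(60.9) − 0.0745(74100) + 59.4(94.6) = 4637.24.
∂q/∂p = −89.5.
E = (-89.5) × (60.9/4637.24) = -1.1753…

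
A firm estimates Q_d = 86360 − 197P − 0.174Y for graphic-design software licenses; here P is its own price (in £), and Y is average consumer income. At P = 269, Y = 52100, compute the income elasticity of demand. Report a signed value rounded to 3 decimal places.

At the given values, Q_d = 86360 − 197(269) − 0.174(52100) = 24301.6.
∂Q_d/∂Y = -0.174.
E = (-0.174) × (52100/24301.6) = -0.37303…

-0.373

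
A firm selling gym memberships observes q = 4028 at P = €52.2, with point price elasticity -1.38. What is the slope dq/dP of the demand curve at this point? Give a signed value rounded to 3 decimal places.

Ed = (dq/dP)·(P/q) ⇒ dq/dP = Ed·q/P = (-1.38)·4028/52.2 = -106.48735…

-106.487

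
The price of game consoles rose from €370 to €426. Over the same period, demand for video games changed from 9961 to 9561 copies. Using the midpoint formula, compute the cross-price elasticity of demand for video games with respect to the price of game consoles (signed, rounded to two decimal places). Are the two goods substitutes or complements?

%ΔQ_{video games} = (9561 − 9961)/avg = -400/9761 = -0.040979…
%ΔP_{game consoles} = (426 − 370)/avg = 56/398 = 0.140703…
E_cross = (-400/9761) / (56/398) = -0.2912…
E_cross < 0 ⇒ the goods are complements.

-0.29; complements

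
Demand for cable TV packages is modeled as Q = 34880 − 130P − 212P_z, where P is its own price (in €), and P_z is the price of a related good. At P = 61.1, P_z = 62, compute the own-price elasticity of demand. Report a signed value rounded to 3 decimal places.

-0.576

At the given values, Q = 34880 − 130(61.1) − 212(62) = 13793.
∂Q/∂P = −130.
E = (-130) × (61.1/13793) = -0.57587…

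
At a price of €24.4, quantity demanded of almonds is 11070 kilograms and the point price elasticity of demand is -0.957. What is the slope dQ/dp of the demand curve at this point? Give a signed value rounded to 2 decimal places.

-434.18

Ed = (dQ/dp)·(p/Q) ⇒ dQ/dp = Ed·Q/p = (-0.957)·11070/24.4 = -434.1799…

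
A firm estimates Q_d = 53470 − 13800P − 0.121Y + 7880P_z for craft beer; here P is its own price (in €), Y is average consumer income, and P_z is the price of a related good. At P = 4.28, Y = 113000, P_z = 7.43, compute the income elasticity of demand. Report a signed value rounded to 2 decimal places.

-0.35

At the given values, Q_d = 53470 − 13800(4.28) − 0.121(113000) + 7880(7.43) = 39281.4.
∂Q_d/∂Y = -0.121.
E = (-0.121) × (113000/39281.4) = -0.3480…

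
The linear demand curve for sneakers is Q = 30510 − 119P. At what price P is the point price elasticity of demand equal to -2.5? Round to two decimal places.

Ed = −119P/(30510 − 119P). Set this equal to -2.5:
119P = 2.5·(30510 − 119P) ⇒ 119P(1 + 2.5) = 2.5·30510
P = 2.5·30510 / (119·3.5) = 183.1332…

183.13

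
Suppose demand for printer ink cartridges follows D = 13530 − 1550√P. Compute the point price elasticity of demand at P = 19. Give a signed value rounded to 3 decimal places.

dD/dP = −1550/(2√P) = -177.797. At P = 19, D = 6773.71.
Ed = (dD/dP)·(P/D) = (-177.797) × (19/6773.71) = -0.49871…

-0.499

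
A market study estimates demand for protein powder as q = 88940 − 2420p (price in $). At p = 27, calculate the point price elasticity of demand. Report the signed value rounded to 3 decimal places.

dq/dp = −2420. At p = 27, q = 88940 − 2420(27) = 23600.
Ed = (dq/dp)·(p/q) = −2420 × (27/23600) = -2.76864…

-2.769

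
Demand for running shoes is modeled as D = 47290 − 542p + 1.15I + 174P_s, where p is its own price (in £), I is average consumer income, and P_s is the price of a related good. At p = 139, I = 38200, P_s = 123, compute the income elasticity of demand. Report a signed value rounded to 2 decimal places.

At the given values, D = 47290 − 542(139) + 1.15(38200) + 174(123) = 37284.
∂D/∂I = 1.15.
E = (1.15) × (38200/37284) = 1.1782…

1.18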